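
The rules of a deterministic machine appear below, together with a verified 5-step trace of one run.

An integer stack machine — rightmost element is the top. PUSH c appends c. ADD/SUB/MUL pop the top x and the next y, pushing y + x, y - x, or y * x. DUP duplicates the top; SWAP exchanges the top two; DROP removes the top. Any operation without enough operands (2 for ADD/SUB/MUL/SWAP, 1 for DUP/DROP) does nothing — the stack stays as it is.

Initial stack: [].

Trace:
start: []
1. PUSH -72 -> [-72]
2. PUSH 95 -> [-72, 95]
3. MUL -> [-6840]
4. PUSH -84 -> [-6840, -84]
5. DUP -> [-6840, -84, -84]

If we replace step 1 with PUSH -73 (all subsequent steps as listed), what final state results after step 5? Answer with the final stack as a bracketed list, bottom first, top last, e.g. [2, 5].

[-6935, -84, -84]

(re-executing from step 1 with the substitution; state before step 1: [])
1. PUSH -73 -> [-73]
2. PUSH 95 -> [-73, 95]
3. MUL -> [-6935]
4. PUSH -84 -> [-6935, -84]
5. DUP -> [-6935, -84, -84]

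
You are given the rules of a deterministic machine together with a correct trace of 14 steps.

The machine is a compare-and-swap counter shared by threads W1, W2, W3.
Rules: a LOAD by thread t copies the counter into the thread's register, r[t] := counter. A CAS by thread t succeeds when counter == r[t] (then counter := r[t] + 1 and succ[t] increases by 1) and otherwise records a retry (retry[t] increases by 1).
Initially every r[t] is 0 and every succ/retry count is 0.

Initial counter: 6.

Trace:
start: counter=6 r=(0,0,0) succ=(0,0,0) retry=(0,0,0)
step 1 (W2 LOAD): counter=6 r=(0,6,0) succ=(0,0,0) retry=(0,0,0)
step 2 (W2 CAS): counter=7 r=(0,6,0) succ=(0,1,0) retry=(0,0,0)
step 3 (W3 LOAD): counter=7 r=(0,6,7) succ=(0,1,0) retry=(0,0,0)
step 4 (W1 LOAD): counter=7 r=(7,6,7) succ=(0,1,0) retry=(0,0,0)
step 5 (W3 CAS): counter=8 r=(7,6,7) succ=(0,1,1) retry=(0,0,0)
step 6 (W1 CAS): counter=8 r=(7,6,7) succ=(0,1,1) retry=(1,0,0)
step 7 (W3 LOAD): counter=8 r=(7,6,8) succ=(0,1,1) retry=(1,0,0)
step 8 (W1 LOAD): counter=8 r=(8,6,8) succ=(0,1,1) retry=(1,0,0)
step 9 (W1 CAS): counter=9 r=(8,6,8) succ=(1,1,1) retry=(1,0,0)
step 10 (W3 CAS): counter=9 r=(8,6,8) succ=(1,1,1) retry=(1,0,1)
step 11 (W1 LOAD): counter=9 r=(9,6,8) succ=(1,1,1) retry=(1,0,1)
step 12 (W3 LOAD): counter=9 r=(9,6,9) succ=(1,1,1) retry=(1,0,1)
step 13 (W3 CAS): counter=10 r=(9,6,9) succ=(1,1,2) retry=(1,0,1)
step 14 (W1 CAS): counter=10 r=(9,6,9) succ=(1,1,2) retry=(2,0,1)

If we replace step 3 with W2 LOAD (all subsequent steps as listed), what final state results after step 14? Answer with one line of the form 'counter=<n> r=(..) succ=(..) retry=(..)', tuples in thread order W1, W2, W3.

counter=10 r=(9,7,9) succ=(2,1,1) retry=(1,0,2)

(re-executing from step 3 with the substitution; state before step 3: counter=7 r=(0,6,0) succ=(0,1,0) retry=(0,0,0))
step 3 (W2 LOAD): counter=7 r=(0,7,0) succ=(0,1,0) retry=(0,0,0)
step 4 (W1 LOAD): counter=7 r=(7,7,0) succ=(0,1,0) retry=(0,0,0)
step 5 (W3 CAS): counter=7 r=(7,7,0) succ=(0,1,0) retry=(0,0,1)
step 6 (W1 CAS): counter=8 r=(7,7,0) succ=(1,1,0) retry=(0,0,1)
step 7 (W3 LOAD): counter=8 r=(7,7,8) succ=(1,1,0) retry=(0,0,1)
step 8 (W1 LOAD): counter=8 r=(8,7,8) succ=(1,1,0) retry=(0,0,1)
step 9 (W1 CAS): counter=9 r=(8,7,8) succ=(2,1,0) retry=(0,0,1)
step 10 (W3 CAS): counter=9 r=(8,7,8) succ=(2,1,0) retry=(0,0,2)
step 11 (W1 LOAD): counter=9 r=(9,7,8) succ=(2,1,0) retry=(0,0,2)
step 12 (W3 LOAD): counter=9 r=(9,7,9) succ=(2,1,0) retry=(0,0,2)
step 13 (W3 CAS): counter=10 r=(9,7,9) succ=(2,1,1) retry=(0,0,2)
step 14 (W1 CAS): counter=10 r=(9,7,9) succ=(2,1,1) retry=(1,0,2)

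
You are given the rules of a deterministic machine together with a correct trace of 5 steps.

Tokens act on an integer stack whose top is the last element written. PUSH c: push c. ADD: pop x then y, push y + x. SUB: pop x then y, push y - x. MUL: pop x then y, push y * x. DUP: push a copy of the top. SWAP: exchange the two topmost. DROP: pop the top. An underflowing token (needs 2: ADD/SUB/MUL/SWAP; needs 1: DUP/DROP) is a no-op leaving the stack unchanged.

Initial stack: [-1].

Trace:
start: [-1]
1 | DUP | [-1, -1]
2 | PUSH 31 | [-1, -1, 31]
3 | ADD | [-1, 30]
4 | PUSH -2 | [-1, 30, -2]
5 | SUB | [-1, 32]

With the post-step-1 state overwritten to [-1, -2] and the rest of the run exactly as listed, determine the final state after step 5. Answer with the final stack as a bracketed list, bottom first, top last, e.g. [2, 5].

state after step 1 := [-1, -2]
2 | PUSH 31 | [-1, -2, 31]
3 | ADD | [-1, 29]
4 | PUSH -2 | [-1, 29, -2]
5 | SUB | [-1, 31]

[-1, 31]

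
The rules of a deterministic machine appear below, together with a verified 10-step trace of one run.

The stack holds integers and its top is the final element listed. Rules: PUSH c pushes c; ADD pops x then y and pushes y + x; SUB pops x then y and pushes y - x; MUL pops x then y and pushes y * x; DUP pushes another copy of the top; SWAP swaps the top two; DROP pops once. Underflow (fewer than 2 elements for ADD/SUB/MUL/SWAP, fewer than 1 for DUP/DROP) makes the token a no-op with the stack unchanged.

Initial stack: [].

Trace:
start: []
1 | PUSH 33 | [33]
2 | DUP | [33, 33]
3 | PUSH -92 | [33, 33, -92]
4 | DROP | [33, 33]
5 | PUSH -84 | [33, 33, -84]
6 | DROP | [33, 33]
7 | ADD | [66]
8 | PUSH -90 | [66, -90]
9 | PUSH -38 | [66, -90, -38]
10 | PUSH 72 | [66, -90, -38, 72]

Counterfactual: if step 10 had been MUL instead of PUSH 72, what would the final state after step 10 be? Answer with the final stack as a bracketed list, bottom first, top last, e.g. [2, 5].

(re-executing from step 10 with the substitution; state before step 10: [66, -90, -38])
10 | MUL | [66, 3420]

[66, 3420]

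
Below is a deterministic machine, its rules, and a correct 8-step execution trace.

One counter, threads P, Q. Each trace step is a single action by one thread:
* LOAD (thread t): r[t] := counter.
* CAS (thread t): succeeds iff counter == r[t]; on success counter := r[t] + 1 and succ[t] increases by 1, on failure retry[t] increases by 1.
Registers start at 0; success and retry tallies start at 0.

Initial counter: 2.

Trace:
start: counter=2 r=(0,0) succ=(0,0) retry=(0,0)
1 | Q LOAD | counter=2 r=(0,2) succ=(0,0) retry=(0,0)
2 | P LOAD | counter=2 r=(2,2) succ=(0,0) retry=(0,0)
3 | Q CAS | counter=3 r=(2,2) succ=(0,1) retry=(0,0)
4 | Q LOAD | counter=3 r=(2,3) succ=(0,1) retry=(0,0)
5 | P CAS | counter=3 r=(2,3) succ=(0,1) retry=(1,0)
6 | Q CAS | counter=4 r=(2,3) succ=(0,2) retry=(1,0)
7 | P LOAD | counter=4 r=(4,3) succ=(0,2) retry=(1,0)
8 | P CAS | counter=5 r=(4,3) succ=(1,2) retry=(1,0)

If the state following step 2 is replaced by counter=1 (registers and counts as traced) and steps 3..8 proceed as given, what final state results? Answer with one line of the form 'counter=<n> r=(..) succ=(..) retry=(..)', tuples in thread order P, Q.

state after step 2 := counter=1 r=(2,2) succ=(0,0) retry=(0,0)
3 | Q CAS | counter=1 r=(2,2) succ=(0,0) retry=(0,1)
4 | Q LOAD | counter=1 r=(2,1) succ=(0,0) retry=(0,1)
5 | P CAS | counter=1 r=(2,1) succ=(0,0) retry=(1,1)
6 | Q CAS | counter=2 r=(2,1) succ=(0,1) retry=(1,1)
7 | P LOAD | counter=2 r=(2,1) succ=(0,1) retry=(1,1)
8 | P CAS | counter=3 r=(2,1) succ=(1,1) retry=(1,1)

counter=3 r=(2,1) succ=(1,1) retry=(1,1)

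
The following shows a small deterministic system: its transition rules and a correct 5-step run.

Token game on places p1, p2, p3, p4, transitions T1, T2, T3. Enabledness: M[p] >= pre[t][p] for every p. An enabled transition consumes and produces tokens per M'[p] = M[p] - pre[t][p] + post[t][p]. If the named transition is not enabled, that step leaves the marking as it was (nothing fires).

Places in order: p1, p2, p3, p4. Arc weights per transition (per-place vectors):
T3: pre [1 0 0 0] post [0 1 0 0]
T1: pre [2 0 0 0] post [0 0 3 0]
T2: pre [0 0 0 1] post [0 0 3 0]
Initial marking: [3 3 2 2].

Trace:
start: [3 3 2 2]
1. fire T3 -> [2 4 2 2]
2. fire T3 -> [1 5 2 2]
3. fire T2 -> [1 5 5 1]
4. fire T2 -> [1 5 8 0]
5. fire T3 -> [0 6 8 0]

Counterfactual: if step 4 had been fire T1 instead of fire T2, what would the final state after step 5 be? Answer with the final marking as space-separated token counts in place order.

(re-executing from step 4 with the substitution; state before step 4: [1 5 5 1])
4. fire T1 -> [1 5 5 1]
5. fire T3 -> [0 6 5 1]

0 6 5 1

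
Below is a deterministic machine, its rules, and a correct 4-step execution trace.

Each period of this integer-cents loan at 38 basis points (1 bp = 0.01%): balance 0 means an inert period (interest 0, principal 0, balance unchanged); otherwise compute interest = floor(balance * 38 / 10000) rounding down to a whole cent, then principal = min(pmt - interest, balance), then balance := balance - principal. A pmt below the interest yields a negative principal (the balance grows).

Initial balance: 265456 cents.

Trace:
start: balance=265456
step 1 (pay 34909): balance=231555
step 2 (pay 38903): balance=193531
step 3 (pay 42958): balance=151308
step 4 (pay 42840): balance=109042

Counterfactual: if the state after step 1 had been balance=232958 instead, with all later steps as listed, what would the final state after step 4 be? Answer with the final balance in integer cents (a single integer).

110462

state after step 1 := balance=232958
step 2 (pay 38903): balance=194940
step 3 (pay 42958): balance=152722
step 4 (pay 42840): balance=110462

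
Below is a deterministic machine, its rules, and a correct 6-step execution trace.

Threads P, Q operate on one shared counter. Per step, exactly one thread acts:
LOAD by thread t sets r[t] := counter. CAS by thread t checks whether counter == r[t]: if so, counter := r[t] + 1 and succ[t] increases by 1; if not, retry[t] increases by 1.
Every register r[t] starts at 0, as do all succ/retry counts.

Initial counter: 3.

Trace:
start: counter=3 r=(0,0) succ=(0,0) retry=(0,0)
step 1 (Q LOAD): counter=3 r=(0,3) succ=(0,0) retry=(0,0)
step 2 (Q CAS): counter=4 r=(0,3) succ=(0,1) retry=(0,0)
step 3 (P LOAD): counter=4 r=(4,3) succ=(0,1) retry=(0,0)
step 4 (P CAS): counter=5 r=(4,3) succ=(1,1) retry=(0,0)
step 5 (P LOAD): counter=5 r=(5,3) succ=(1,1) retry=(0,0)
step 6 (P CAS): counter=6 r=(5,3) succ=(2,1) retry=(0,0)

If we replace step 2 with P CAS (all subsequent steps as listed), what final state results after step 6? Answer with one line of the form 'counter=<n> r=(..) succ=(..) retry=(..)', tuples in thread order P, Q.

(re-executing from step 2 with the substitution; state before step 2: counter=3 r=(0,3) succ=(0,0) retry=(0,0))
step 2 (P CAS): counter=3 r=(0,3) succ=(0,0) retry=(1,0)
step 3 (P LOAD): counter=3 r=(3,3) succ=(0,0) retry=(1,0)
step 4 (P CAS): counter=4 r=(3,3) succ=(1,0) retry=(1,0)
step 5 (P LOAD): counter=4 r=(4,3) succ=(1,0) retry=(1,0)
step 6 (P CAS): counter=5 r=(4,3) succ=(2,0) retry=(1,0)

counter=5 r=(4,3) succ=(2,0) retry=(1,0)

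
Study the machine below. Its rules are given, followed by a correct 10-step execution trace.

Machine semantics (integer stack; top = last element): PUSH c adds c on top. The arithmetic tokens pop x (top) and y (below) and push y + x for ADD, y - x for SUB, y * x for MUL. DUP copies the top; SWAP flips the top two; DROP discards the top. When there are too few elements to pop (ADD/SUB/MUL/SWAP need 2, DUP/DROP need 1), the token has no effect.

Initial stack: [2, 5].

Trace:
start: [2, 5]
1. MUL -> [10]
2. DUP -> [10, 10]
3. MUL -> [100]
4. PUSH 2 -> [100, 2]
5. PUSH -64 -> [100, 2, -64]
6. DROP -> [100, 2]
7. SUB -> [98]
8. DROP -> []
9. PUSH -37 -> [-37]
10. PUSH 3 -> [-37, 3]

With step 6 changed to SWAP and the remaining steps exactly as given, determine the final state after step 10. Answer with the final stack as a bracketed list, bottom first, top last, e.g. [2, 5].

[100, -37, 3]

(re-executing from step 6 with the substitution; state before step 6: [100, 2, -64])
6. SWAP -> [100, -64, 2]
7. SUB -> [100, -66]
8. DROP -> [100]
9. PUSH -37 -> [100, -37]
10. PUSH 3 -> [100, -37, 3]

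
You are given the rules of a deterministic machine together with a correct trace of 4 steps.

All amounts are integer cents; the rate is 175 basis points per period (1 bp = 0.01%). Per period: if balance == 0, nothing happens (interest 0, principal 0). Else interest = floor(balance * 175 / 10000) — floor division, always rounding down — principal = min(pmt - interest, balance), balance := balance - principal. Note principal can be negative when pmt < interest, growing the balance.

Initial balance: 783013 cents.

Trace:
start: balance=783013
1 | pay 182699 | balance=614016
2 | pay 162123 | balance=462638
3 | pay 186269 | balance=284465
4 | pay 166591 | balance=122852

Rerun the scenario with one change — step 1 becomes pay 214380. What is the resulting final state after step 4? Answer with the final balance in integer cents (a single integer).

(re-executing from step 1 with the substitution; state before step 1: balance=783013)
1 | pay 214380 | balance=582335
2 | pay 162123 | balance=430402
3 | pay 186269 | balance=251665
4 | pay 166591 | balance=89478

89478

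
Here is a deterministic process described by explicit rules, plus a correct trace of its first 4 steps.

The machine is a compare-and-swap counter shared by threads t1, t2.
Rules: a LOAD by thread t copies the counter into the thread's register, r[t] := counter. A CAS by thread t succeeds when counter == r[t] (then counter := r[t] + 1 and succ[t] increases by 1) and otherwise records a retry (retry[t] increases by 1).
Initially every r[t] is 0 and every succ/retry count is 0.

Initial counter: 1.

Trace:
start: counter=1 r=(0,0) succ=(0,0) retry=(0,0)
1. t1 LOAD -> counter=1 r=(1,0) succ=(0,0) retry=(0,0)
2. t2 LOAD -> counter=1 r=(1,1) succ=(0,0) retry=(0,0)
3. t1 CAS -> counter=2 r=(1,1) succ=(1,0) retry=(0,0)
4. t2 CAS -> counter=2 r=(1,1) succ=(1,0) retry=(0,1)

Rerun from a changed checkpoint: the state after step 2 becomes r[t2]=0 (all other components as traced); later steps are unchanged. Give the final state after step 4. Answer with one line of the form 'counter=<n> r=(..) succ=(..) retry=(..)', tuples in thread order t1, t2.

counter=2 r=(1,0) succ=(1,0) retry=(0,1)

state after step 2 := counter=1 r=(1,0) succ=(0,0) retry=(0,0)
3. t1 CAS -> counter=2 r=(1,0) succ=(1,0) retry=(0,0)
4. t2 CAS -> counter=2 r=(1,0) succ=(1,0) retry=(0,1)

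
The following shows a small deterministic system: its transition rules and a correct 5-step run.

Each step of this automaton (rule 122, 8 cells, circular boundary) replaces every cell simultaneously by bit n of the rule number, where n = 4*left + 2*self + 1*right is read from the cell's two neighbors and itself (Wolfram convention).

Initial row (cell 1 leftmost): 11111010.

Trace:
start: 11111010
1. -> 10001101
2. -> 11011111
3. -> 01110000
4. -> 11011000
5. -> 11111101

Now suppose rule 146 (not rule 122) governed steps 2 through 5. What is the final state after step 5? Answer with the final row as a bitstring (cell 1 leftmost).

(re-executing steps 2..5 under rule 146; state before step 2: 10001101)
2. -> 01010000
3. -> 10001000
4. -> 01010101
5. -> 00000000

00000000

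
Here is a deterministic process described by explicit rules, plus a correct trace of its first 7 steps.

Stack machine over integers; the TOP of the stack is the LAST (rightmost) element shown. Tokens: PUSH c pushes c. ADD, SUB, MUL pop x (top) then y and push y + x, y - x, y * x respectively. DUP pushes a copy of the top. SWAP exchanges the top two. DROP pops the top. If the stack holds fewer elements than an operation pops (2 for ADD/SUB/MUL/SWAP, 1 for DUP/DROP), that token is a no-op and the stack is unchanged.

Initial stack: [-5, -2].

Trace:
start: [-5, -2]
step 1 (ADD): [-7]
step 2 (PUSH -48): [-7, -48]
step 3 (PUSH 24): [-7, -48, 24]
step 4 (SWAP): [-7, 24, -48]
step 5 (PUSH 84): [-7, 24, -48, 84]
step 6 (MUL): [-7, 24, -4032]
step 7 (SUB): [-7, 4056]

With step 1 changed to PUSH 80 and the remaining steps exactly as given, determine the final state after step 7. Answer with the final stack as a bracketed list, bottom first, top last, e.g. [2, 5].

(re-executing from step 1 with the substitution; state before step 1: [-5, -2])
step 1 (PUSH 80): [-5, -2, 80]
step 2 (PUSH -48): [-5, -2, 80, -48]
step 3 (PUSH 24): [-5, -2, 80, -48, 24]
step 4 (SWAP): [-5, -2, 80, 24, -48]
step 5 (PUSH 84): [-5, -2, 80, 24, -48, 84]
step 6 (MUL): [-5, -2, 80, 24, -4032]
step 7 (SUB): [-5, -2, 80, 4056]

[-5, -2, 80, 4056]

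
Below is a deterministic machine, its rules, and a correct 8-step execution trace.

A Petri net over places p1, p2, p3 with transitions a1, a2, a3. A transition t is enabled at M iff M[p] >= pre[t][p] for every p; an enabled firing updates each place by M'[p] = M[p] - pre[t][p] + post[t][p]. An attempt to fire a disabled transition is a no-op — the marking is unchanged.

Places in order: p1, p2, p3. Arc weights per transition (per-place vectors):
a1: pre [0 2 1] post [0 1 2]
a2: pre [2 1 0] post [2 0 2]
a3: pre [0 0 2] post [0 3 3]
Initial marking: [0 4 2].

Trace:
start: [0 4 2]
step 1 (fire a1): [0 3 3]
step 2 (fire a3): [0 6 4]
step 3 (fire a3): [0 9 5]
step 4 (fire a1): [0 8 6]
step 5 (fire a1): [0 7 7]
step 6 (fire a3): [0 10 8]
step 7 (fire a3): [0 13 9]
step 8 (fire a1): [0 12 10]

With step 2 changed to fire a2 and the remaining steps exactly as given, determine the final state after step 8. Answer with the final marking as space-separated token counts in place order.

0 9 9

(re-executing from step 2 with the substitution; state before step 2: [0 3 3])
step 2 (fire a2): [0 3 3]
step 3 (fire a3): [0 6 4]
step 4 (fire a1): [0 5 5]
step 5 (fire a1): [0 4 6]
step 6 (fire a3): [0 7 7]
step 7 (fire a3): [0 10 8]
step 8 (fire a1): [0 9 9]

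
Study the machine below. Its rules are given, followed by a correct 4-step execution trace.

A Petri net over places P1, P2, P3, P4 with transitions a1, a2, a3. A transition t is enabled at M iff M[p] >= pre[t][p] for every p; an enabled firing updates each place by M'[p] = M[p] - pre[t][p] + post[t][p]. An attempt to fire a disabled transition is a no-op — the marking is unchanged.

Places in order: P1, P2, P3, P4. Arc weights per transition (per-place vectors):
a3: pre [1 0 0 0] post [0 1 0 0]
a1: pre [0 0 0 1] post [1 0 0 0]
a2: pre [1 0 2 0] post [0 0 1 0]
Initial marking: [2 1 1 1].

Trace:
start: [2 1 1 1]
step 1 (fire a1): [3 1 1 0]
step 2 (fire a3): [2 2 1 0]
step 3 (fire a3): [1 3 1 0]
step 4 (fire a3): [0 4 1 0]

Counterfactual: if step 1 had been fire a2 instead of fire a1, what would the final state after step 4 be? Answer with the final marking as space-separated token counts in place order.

(re-executing from step 1 with the substitution; state before step 1: [2 1 1 1])
step 1 (fire a2): [2 1 1 1]
step 2 (fire a3): [1 2 1 1]
step 3 (fire a3): [0 3 1 1]
step 4 (fire a3): [0 3 1 1]

0 3 1 1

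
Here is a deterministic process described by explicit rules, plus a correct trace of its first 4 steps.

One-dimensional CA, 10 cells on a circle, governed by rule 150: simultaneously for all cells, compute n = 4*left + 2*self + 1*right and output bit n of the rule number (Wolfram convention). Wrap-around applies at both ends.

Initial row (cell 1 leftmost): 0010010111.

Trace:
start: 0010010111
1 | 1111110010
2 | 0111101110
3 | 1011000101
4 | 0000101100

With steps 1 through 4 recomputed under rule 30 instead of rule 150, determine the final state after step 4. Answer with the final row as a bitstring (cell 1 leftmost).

1110011010

(re-executing steps 1..4 under rule 30; state before step 1: 0010010111)
1 | 1111110100
2 | 1000000111
3 | 0100001100
4 | 1110011010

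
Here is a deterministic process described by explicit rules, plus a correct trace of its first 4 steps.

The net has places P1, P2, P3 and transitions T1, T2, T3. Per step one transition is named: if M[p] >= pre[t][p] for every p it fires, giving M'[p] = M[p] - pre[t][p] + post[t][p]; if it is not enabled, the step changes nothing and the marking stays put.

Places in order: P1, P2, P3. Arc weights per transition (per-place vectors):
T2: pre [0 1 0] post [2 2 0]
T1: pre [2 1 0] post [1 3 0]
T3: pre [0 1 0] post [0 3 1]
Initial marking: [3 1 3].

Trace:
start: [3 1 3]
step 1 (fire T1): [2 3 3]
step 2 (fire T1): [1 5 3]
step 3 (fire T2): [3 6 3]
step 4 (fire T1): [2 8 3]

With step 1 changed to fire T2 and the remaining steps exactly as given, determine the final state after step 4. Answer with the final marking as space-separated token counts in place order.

5 7 3

(re-executing from step 1 with the substitution; state before step 1: [3 1 3])
step 1 (fire T2): [5 2 3]
step 2 (fire T1): [4 4 3]
step 3 (fire T2): [6 5 3]
step 4 (fire T1): [5 7 3]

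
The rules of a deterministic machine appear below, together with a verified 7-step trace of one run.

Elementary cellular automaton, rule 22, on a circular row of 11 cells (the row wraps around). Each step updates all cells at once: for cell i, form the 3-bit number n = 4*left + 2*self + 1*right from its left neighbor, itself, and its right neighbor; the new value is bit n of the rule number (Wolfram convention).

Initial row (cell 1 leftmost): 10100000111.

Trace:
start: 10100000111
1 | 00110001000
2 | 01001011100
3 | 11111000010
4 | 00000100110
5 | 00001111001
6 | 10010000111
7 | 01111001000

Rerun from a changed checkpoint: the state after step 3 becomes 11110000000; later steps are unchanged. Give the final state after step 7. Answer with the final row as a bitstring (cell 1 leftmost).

10010110110

state after step 3 := 11110000000
4 | 00001000001
5 | 10011100011
6 | 01100010100
7 | 10010110110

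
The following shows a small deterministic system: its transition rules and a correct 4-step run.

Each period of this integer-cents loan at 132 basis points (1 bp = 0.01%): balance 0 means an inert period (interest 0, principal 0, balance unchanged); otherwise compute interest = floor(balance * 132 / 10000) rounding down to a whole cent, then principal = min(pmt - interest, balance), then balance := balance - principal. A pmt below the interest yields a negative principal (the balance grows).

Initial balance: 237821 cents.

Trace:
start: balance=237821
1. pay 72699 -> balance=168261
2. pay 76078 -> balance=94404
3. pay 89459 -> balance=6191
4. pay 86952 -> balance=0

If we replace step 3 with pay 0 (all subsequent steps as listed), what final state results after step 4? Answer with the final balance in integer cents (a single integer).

9960

(re-executing from step 3 with the substitution; state before step 3: balance=94404)
3. pay 0 -> balance=95650
4. pay 86952 -> balance=9960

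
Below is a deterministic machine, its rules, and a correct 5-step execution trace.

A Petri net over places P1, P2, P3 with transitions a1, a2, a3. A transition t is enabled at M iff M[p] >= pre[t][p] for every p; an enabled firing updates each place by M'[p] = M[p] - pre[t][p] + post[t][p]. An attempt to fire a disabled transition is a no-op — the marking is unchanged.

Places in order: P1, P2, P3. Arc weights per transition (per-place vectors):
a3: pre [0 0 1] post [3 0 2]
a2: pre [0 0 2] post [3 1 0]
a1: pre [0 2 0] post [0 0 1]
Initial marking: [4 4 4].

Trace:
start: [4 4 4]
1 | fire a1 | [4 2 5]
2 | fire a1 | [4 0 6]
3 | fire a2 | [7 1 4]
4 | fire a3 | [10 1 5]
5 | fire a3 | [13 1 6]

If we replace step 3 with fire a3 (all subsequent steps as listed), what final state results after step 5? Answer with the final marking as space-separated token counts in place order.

(re-executing from step 3 with the substitution; state before step 3: [4 0 6])
3 | fire a3 | [7 0 7]
4 | fire a3 | [10 0 8]
5 | fire a3 | [13 0 9]

13 0 9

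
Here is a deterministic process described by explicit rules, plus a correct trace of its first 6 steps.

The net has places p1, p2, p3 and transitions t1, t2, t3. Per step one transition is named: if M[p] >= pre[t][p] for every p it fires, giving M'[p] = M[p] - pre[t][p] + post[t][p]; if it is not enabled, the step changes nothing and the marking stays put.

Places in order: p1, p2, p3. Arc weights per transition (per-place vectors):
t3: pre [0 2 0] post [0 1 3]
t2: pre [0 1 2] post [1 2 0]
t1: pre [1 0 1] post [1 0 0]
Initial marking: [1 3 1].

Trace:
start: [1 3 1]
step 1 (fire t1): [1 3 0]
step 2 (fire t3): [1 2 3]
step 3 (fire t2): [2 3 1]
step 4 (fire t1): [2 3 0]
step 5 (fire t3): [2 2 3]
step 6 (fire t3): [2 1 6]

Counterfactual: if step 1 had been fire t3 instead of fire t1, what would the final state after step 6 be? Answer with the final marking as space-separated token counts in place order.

(re-executing from step 1 with the substitution; state before step 1: [1 3 1])
step 1 (fire t3): [1 2 4]
step 2 (fire t3): [1 1 7]
step 3 (fire t2): [2 2 5]
step 4 (fire t1): [2 2 4]
step 5 (fire t3): [2 1 7]
step 6 (fire t3): [2 1 7]

2 1 7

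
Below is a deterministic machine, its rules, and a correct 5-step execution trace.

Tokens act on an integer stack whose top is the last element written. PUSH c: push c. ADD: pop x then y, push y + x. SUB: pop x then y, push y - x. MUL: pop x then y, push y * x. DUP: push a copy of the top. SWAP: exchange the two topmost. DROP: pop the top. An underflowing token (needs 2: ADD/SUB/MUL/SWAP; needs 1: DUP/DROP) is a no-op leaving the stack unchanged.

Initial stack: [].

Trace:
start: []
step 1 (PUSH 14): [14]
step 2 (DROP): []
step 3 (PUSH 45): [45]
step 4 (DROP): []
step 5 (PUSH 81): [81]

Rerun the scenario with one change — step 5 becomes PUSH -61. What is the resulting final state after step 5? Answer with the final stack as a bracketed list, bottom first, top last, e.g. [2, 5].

[-61]

(re-executing from step 5 with the substitution; state before step 5: [])
step 5 (PUSH -61): [-61]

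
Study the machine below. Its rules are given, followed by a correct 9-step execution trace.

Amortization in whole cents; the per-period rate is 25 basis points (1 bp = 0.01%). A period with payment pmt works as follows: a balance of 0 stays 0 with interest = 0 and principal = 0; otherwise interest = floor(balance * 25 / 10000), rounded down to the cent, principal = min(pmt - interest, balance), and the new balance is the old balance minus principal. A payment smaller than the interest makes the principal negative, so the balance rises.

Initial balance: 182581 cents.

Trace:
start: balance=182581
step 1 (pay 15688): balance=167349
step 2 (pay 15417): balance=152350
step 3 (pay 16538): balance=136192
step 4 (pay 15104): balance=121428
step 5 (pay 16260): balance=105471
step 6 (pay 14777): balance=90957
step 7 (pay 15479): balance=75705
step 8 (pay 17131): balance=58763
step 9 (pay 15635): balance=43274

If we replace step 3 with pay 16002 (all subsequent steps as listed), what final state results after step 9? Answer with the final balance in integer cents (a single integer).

(re-executing from step 3 with the substitution; state before step 3: balance=152350)
step 3 (pay 16002): balance=136728
step 4 (pay 15104): balance=121965
step 5 (pay 16260): balance=106009
step 6 (pay 14777): balance=91497
step 7 (pay 15479): balance=76246
step 8 (pay 17131): balance=59305
step 9 (pay 15635): balance=43818

43818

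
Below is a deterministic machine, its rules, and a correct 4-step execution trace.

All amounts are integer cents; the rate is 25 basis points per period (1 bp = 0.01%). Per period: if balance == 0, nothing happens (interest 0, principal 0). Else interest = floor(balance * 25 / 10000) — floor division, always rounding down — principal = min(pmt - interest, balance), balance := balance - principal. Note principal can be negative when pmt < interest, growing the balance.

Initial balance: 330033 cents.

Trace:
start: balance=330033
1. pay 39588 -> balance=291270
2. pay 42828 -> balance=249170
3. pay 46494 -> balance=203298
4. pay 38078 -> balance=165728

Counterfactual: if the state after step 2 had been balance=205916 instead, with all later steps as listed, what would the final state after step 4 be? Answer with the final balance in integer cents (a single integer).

state after step 2 := balance=205916
3. pay 46494 -> balance=159936
4. pay 38078 -> balance=122257

122257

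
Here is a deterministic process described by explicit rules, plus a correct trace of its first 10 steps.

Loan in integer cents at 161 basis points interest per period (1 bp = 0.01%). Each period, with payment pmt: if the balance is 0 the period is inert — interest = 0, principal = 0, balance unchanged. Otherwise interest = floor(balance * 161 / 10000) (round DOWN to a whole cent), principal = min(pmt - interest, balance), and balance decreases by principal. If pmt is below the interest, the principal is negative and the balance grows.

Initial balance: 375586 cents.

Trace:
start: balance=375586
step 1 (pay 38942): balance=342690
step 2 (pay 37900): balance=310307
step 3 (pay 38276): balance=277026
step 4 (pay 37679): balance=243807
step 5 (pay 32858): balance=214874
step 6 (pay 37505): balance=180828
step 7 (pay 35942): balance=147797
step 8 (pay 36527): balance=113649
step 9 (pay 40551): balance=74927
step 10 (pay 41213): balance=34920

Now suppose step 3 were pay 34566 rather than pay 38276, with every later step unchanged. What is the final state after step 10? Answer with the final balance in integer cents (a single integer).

(re-executing from step 3 with the substitution; state before step 3: balance=310307)
step 3 (pay 34566): balance=280736
step 4 (pay 37679): balance=247576
step 5 (pay 32858): balance=218703
step 6 (pay 37505): balance=184719
step 7 (pay 35942): balance=151750
step 8 (pay 36527): balance=117666
step 9 (pay 40551): balance=79009
step 10 (pay 41213): balance=39068

39068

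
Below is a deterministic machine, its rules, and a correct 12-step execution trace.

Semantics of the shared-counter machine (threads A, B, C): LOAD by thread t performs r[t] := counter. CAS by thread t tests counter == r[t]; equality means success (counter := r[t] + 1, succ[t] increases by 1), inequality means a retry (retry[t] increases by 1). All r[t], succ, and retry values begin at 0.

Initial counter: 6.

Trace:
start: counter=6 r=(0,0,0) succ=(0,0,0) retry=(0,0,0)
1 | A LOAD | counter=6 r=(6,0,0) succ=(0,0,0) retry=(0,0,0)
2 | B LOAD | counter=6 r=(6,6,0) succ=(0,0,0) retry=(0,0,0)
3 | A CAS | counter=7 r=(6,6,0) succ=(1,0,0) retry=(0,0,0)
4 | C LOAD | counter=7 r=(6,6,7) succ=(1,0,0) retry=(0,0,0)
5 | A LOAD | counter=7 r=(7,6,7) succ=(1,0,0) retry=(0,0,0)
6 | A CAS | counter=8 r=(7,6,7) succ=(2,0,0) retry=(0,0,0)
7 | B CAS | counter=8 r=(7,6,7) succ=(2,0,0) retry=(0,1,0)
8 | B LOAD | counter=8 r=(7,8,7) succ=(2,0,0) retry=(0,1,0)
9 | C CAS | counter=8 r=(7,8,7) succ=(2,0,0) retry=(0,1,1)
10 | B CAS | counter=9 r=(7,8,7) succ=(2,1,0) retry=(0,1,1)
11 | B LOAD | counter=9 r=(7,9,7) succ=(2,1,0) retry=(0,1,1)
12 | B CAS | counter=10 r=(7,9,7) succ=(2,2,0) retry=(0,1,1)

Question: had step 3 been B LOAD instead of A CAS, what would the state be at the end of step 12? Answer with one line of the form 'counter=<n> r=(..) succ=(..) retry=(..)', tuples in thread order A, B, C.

(re-executing from step 3 with the substitution; state before step 3: counter=6 r=(6,6,0) succ=(0,0,0) retry=(0,0,0))
3 | B LOAD | counter=6 r=(6,6,0) succ=(0,0,0) retry=(0,0,0)
4 | C LOAD | counter=6 r=(6,6,6) succ=(0,0,0) retry=(0,0,0)
5 | A LOAD | counter=6 r=(6,6,6) succ=(0,0,0) retry=(0,0,0)
6 | A CAS | counter=7 r=(6,6,6) succ=(1,0,0) retry=(0,0,0)
7 | B CAS | counter=7 r=(6,6,6) succ=(1,0,0) retry=(0,1,0)
8 | B LOAD | counter=7 r=(6,7,6) succ=(1,0,0) retry=(0,1,0)
9 | C CAS | counter=7 r=(6,7,6) succ=(1,0,0) retry=(0,1,1)
10 | B CAS | counter=8 r=(6,7,6) succ=(1,1,0) retry=(0,1,1)
11 | B LOAD | counter=8 r=(6,8,6) succ=(1,1,0) retry=(0,1,1)
12 | B CAS | counter=9 r=(6,8,6) succ=(1,2,0) retry=(0,1,1)

counter=9 r=(6,8,6) succ=(1,2,0) retry=(0,1,1)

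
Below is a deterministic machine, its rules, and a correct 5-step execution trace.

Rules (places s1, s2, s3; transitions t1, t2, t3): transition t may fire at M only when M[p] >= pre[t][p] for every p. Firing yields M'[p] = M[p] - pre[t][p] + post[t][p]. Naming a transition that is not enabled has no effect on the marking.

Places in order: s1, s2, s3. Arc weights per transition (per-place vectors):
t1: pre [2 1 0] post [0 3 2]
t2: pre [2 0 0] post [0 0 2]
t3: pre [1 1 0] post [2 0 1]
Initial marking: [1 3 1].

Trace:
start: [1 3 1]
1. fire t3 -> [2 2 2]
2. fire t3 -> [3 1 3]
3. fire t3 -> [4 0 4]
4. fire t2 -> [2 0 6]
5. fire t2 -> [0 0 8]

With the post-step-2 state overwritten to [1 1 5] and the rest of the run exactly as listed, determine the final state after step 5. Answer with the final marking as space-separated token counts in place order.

0 0 8

state after step 2 := [1 1 5]
3. fire t3 -> [2 0 6]
4. fire t2 -> [0 0 8]
5. fire t2 -> [0 0 8]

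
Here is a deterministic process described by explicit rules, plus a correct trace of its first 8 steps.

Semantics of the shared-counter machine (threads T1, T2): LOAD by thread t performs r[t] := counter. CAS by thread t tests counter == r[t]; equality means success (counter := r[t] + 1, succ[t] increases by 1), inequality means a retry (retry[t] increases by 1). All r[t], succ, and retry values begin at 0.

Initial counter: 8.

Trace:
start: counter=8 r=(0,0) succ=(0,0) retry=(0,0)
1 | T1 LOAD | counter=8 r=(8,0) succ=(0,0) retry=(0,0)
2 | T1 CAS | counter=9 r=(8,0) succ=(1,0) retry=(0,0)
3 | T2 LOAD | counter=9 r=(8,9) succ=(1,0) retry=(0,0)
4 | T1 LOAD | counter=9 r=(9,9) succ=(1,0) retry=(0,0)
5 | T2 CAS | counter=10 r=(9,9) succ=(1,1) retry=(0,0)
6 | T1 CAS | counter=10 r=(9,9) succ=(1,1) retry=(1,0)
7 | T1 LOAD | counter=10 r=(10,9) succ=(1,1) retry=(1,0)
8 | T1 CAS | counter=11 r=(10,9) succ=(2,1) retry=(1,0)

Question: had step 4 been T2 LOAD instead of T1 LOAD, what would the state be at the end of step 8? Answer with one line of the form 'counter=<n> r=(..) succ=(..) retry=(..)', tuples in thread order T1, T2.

counter=11 r=(10,9) succ=(2,1) retry=(1,0)

(re-executing from step 4 with the substitution; state before step 4: counter=9 r=(8,9) succ=(1,0) retry=(0,0))
4 | T2 LOAD | counter=9 r=(8,9) succ=(1,0) retry=(0,0)
5 | T2 CAS | counter=10 r=(8,9) succ=(1,1) retry=(0,0)
6 | T1 CAS | counter=10 r=(8,9) succ=(1,1) retry=(1,0)
7 | T1 LOAD | counter=10 r=(10,9) succ=(1,1) retry=(1,0)
8 | T1 CAS | counter=11 r=(10,9) succ=(2,1) retry=(1,0)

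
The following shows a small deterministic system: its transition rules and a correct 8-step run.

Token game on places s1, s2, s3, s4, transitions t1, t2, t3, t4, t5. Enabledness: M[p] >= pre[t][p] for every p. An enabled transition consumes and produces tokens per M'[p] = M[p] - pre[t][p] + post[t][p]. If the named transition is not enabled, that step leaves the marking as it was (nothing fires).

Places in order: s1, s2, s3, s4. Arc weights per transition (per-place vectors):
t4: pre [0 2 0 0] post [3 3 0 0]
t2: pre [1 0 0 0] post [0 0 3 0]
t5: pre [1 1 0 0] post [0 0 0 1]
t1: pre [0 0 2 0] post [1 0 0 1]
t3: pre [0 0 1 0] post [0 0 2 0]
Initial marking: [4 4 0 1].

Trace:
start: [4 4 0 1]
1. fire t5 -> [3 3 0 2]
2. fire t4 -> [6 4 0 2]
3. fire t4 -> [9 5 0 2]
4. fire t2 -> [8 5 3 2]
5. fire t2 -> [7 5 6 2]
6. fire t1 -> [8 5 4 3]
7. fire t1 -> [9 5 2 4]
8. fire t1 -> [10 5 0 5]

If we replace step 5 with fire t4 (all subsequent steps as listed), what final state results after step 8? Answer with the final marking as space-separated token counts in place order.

12 6 1 3

(re-executing from step 5 with the substitution; state before step 5: [8 5 3 2])
5. fire t4 -> [11 6 3 2]
6. fire t1 -> [12 6 1 3]
7. fire t1 -> [12 6 1 3]
8. fire t1 -> [12 6 1 3]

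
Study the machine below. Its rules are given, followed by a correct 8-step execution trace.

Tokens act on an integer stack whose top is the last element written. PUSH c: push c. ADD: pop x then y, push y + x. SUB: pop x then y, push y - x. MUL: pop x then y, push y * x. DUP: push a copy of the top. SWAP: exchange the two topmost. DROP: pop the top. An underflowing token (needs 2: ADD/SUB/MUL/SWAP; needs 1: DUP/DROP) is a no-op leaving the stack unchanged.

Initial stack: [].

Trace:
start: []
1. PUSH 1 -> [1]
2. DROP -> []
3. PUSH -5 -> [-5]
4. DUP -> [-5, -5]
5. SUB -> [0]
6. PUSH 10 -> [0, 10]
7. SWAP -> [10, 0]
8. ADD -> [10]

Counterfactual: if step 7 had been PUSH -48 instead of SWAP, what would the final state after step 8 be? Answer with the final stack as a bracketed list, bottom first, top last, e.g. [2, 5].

[0, -38]

(re-executing from step 7 with the substitution; state before step 7: [0, 10])
7. PUSH -48 -> [0, 10, -48]
8. ADD -> [0, -38]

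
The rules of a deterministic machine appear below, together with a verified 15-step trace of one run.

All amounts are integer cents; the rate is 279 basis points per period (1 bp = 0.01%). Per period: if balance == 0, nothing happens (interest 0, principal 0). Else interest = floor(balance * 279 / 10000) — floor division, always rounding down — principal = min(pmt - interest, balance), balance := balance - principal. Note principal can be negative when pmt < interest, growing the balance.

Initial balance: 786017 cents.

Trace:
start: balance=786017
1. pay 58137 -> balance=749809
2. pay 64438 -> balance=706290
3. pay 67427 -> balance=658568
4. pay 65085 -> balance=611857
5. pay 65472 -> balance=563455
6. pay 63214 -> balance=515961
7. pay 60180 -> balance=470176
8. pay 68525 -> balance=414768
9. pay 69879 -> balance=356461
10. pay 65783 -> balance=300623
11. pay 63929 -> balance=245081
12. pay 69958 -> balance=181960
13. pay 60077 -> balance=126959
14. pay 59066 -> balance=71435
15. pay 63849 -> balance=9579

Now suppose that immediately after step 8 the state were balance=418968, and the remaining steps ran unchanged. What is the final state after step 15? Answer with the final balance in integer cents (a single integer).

state after step 8 := balance=418968
9. pay 69879 -> balance=360778
10. pay 65783 -> balance=305060
11. pay 63929 -> balance=249642
12. pay 69958 -> balance=186649
13. pay 60077 -> balance=131779
14. pay 59066 -> balance=76389
15. pay 63849 -> balance=14671

14671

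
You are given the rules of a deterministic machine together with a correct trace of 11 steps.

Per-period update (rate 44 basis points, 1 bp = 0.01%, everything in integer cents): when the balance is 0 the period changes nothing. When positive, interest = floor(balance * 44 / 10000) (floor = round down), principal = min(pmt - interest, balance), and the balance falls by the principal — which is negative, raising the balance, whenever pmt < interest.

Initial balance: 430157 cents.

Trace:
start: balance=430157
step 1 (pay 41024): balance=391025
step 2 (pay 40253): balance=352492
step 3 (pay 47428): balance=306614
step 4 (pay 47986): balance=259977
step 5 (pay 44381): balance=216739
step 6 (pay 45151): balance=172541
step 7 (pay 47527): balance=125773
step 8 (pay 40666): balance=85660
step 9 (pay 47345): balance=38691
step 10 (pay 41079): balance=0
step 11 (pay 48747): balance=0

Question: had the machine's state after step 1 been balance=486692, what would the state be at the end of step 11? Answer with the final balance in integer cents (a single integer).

48986

state after step 1 := balance=486692
step 2 (pay 40253): balance=448580
step 3 (pay 47428): balance=403125
step 4 (pay 47986): balance=356912
step 5 (pay 44381): balance=314101
step 6 (pay 45151): balance=270332
step 7 (pay 47527): balance=223994
step 8 (pay 40666): balance=184313
step 9 (pay 47345): balance=137778
step 10 (pay 41079): balance=97305
step 11 (pay 48747): balance=48986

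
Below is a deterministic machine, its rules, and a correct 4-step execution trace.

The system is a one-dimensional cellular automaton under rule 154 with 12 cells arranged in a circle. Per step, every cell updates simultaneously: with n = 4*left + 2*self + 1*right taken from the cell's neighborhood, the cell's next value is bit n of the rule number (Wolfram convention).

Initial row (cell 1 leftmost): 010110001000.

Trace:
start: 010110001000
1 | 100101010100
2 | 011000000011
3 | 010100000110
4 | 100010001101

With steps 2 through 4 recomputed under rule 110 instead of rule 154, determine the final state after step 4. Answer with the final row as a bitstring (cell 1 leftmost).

001000001100

(re-executing steps 2..4 under rule 110; state before step 2: 100101010100)
2 | 101111111101
3 | 111000000111
4 | 001000001100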